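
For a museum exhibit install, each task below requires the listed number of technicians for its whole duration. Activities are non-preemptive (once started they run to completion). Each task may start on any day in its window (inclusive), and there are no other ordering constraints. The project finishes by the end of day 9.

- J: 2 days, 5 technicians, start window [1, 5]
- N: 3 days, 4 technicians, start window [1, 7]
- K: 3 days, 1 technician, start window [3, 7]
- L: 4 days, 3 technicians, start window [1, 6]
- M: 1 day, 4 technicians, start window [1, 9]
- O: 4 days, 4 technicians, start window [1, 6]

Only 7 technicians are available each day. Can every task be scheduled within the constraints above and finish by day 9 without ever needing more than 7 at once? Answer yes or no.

The minimum achievable peak is 8; 7 < 8, so no feasible schedule stays within the cap.

no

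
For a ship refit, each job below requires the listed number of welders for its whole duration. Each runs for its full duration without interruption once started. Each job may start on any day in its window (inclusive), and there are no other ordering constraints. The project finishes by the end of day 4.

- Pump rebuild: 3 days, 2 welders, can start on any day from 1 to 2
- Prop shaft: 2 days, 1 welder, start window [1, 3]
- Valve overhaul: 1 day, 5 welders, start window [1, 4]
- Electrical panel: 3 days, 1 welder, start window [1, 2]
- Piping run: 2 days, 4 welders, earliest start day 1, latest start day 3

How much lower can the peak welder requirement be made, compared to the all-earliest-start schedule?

Early-start peak: d1:13  d2:8  d3:3  d4:0 ⇒ 13.
Leveled (Pump rebuild@1, Prop shaft@3, Valve overhaul@4, Electrical panel@1, Piping run@1): d1:7  d2:7  d3:4  d4:6 ⇒ 7.
Reduction 13 − 7 = 6.

6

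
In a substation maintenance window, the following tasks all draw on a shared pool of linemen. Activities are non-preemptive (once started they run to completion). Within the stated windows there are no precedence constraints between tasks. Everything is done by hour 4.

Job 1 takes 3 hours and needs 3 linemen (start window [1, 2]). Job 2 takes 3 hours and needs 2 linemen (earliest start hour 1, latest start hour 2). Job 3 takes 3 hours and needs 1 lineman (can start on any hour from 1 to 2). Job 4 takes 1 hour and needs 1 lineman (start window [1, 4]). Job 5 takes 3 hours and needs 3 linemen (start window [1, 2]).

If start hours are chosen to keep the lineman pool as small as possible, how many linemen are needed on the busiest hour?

9

Early-start (Job 1@1, Job 2@1, Job 3@1, Job 4@1, Job 5@1) gives peak 10: h1:10  h2:9  h3:9  h4:0.
Shift Job 5→2.
Schedule Job 1@1, Job 2@1, Job 3@1, Job 4@1, Job 5@2: h1:7  h2:9  h3:9  h4:3 — peak 9.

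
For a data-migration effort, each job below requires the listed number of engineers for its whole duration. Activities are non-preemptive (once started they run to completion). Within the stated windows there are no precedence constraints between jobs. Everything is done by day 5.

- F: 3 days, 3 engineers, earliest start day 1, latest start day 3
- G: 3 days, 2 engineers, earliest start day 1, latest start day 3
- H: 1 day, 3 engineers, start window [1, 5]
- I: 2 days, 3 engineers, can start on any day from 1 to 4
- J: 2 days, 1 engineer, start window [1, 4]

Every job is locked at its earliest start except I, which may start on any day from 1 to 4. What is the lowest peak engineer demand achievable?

I@1: d1:12  d2:9  d3:5  d4:0  d5:0 → peak 12
I@2: d1:9  d2:9  d3:8  d4:0  d5:0 → peak 9
I@3: d1:9  d2:6  d3:8  d4:3  d5:0 → peak 9
I@4: d1:9  d2:6  d3:5  d4:3  d5:3 → peak 9
Best is I@2, peak 9.

9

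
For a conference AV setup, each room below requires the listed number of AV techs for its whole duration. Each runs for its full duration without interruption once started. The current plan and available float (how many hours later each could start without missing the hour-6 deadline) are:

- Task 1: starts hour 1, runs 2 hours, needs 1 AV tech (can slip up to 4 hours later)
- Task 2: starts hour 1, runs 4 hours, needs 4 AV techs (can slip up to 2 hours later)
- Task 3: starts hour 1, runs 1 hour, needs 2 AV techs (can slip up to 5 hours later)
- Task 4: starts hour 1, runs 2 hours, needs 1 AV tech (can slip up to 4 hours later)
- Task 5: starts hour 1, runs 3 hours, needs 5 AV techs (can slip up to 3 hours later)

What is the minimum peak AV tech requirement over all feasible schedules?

9

Early-start (Task 1@1, Task 2@1, Task 3@1, Task 4@1, Task 5@1) gives peak 13: h1:13  h2:11  h3:9  h4:4  h5:0  h6:0.
Shift Task 5→3.
Schedule Task 1@1, Task 2@1, Task 3@1, Task 4@1, Task 5@3: h1:8  h2:6  h3:9  h4:9  h5:5  h6:0 — peak 9.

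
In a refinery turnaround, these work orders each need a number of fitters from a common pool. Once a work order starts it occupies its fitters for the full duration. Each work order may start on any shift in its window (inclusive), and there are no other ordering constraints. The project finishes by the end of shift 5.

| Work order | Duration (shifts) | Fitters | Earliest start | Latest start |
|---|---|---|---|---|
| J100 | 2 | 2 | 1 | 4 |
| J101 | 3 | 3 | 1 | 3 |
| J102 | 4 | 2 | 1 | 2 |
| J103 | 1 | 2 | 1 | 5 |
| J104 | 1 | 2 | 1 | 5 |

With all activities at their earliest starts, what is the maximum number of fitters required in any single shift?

Early-start schedule: J100@1, J101@1, J102@1, J103@1, J104@1.
Load per shift: shift 1: 11, shift 2: 7, shift 3: 5, shift 4: 2, shift 5: 0.
Peak is 11.

11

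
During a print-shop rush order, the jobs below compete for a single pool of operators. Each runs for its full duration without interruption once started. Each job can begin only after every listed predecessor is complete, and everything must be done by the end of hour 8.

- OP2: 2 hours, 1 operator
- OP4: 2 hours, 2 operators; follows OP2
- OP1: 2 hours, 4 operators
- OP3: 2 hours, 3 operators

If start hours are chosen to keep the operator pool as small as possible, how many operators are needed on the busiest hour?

Early-start (OP2@1, OP4@3, OP1@1, OP3@1) gives peak 8: h1:8  h2:8  h3:2  h4:2  h5:0  h6:0  h7:0  h8:0.
Shift OP1→5.
Schedule OP2@1, OP4@3, OP1@5, OP3@1: h1:4  h2:4  h3:2  h4:2  h5:4  h6:4  h7:0  h8:0 — peak 4.

4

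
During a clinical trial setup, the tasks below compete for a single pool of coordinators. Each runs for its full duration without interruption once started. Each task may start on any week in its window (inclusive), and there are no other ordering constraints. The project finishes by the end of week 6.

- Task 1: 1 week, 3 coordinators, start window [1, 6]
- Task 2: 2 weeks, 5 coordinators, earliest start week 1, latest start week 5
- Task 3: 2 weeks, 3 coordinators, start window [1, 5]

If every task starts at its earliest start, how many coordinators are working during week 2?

8

At early start, week 2 has: Task 2, Task 3.
Demand: 5 + 3 = 8.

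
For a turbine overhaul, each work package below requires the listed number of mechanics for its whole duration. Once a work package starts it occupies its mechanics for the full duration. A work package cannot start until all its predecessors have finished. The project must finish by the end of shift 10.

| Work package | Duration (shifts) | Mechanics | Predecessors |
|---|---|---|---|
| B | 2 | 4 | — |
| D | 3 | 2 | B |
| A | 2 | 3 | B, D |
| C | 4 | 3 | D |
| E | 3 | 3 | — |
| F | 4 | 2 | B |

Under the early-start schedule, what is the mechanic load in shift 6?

8

At early start, shift 6 has: A, C, F.
Demand: 3 + 3 + 2 = 8.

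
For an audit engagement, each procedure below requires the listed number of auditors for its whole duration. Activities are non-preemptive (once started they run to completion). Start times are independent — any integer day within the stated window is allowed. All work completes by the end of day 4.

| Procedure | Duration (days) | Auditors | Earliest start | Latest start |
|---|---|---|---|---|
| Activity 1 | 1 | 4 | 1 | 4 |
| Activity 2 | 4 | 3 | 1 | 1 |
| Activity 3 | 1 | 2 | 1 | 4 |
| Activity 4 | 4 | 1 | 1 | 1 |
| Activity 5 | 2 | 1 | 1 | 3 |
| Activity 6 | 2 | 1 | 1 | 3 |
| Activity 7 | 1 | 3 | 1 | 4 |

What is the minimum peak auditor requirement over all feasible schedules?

8

Early-start (Activity 1@1, Activity 2@1, Activity 3@1, Activity 4@1, Activity 5@1, Activity 6@1, Activity 7@1) gives peak 15: d1:15  d2:6  d3:4  d4:4.
Shift Activity 3→2, Activity 5→2, Activity 6→2, Activity 7→4.
Schedule Activity 1@1, Activity 2@1, Activity 3@2, Activity 4@1, Activity 5@2, Activity 6@2, Activity 7@4: d1:8  d2:8  d3:6  d4:7 — peak 8.
Total auditor-days = 29 over 4 days ⇒ peak ≥ ⌈29/4⌉ = 8, so 8 is optimal.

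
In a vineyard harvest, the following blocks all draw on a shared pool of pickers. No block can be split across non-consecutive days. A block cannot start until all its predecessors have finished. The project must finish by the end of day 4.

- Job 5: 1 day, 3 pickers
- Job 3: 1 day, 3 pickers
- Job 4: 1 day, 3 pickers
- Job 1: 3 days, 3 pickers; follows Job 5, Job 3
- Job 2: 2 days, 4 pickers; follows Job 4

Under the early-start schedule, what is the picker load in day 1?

9

At early start, day 1 has: Job 5, Job 3, Job 4.
Demand: 3 + 3 + 3 = 9.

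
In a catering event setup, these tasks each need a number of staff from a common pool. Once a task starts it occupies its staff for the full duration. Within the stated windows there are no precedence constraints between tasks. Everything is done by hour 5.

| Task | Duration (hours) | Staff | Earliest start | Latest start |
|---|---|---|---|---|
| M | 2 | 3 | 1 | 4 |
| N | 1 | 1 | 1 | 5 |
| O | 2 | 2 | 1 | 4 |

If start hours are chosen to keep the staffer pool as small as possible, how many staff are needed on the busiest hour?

3

Early-start (M@1, N@1, O@1) gives peak 6: h1:6  h2:5  h3:0  h4:0  h5:0.
Shift N→3, O→3.
Schedule M@1, N@3, O@3: h1:3  h2:3  h3:3  h4:2  h5:0 — peak 3.
Total staffer-hours = 11 over 5 hours ⇒ peak ≥ ⌈11/5⌉ = 3, so 3 is optimal.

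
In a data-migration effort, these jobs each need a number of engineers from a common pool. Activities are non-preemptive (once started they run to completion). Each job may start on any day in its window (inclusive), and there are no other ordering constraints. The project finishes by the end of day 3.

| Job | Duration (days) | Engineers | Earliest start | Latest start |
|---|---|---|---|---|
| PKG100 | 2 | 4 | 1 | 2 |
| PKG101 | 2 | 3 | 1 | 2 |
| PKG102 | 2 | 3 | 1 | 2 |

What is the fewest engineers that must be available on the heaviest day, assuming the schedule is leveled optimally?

10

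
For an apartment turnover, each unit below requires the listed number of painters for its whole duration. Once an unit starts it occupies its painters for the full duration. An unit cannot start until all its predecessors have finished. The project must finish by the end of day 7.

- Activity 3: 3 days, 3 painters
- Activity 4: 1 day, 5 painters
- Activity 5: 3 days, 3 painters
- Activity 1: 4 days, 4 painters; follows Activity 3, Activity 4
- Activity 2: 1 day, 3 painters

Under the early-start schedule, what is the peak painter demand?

14

Early-start schedule: Activity 3@1, Activity 4@1, Activity 5@1, Activity 1@4, Activity 2@1.
Load per day: day 1: 14, day 2: 6, day 3: 6, day 4: 4, day 5: 4, day 6: 4, day 7: 4.
Peak is 14.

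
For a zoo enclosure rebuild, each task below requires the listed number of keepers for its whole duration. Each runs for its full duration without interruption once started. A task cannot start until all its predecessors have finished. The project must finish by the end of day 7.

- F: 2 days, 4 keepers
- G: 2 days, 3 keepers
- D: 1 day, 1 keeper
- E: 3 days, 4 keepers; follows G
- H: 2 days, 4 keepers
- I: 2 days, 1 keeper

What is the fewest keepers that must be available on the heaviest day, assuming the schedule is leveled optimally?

Early-start (F@1, G@1, D@1, E@3, H@1, I@1) gives peak 13: d1:13  d2:12  d3:4  d4:4  d5:4  d6:0  d7:0.
Shift D→3, H→6, I→3.
Schedule F@1, G@1, D@3, E@3, H@6, I@3: d1:7  d2:7  d3:6  d4:5  d5:4  d6:4  d7:4 — peak 7.

7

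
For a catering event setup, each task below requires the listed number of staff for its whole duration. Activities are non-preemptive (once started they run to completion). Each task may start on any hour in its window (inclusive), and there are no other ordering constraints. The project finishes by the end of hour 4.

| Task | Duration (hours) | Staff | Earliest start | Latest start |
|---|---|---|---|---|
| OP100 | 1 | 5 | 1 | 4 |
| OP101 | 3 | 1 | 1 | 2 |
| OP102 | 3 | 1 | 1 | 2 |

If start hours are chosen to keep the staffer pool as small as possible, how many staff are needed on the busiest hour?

Early-start (OP100@1, OP101@1, OP102@1) gives peak 7: h1:7  h2:2  h3:2  h4:0.
Shift OP101→2, OP102→2.
Schedule OP100@1, OP101@2, OP102@2: h1:5  h2:2  h3:2  h4:2 — peak 5.
No arrangement of the 16 feasible schedules does better.

5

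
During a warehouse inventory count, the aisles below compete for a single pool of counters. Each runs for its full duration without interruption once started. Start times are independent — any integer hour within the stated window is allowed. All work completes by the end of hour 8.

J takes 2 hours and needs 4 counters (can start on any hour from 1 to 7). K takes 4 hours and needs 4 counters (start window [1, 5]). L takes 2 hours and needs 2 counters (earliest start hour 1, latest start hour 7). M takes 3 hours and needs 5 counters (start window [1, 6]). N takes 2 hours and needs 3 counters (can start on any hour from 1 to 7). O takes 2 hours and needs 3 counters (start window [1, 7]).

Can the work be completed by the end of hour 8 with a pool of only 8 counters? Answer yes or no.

Schedule J@1, K@1, L@3, M@5, N@5, O@7: h1:8  h2:8  h3:6  h4:6  h5:8  h6:8  h7:8  h8:3 — peak 8 ≤ 8.

yes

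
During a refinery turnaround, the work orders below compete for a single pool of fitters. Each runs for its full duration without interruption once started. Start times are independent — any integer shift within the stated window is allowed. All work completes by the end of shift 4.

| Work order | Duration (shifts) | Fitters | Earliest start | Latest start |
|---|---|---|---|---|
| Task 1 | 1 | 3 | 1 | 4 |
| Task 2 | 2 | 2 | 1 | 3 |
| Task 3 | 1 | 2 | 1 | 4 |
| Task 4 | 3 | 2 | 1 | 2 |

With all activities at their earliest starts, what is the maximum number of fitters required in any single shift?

9

Early-start schedule: Task 1@1, Task 2@1, Task 3@1, Task 4@1.
Load per shift: shift 1: 9, shift 2: 4, shift 3: 2, shift 4: 0.
Peak is 9.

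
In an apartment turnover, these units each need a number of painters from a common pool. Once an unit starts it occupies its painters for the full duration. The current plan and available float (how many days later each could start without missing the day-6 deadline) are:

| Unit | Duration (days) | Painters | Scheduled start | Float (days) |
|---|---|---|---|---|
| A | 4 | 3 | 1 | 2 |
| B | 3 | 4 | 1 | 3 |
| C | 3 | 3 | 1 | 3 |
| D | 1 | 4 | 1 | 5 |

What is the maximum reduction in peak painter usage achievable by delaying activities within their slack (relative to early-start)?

Early-start peak: d1:14  d2:10  d3:10  d4:3  d5:0  d6:0 ⇒ 14.
Leveled (A@1, B@1, C@4, D@5): d1:7  d2:7  d3:7  d4:6  d5:7  d6:3 ⇒ 7.
Reduction 14 − 7 = 7.

7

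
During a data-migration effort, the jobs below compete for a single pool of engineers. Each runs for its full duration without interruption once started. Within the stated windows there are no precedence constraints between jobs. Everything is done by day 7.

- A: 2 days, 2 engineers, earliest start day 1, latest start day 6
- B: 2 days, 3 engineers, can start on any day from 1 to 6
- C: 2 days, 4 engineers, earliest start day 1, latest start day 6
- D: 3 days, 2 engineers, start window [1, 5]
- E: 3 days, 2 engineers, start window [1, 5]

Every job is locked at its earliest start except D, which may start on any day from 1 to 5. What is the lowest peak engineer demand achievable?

D@1: d1:13  d2:13  d3:4  d4:0  d5:0  d6:0  d7:0 → peak 13
D@2: d1:11  d2:13  d3:4  d4:2  d5:0  d6:0  d7:0 → peak 13
D@3: d1:11  d2:11  d3:4  d4:2  d5:2  d6:0  d7:0 → peak 11
D@4: d1:11  d2:11  d3:2  d4:2  d5:2  d6:2  d7:0 → peak 11
D@5: d1:11  d2:11  d3:2  d4:0  d5:2  d6:2  d7:2 → peak 11
Best is D@3, peak 11.

11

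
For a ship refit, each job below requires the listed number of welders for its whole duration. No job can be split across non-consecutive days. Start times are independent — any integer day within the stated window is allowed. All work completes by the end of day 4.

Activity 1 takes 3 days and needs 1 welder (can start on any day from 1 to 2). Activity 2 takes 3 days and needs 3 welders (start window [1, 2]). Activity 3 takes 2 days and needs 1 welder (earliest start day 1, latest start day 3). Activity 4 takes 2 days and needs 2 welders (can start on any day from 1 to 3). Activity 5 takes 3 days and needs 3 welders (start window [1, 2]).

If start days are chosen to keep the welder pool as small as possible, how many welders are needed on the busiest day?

9

Early-start (Activity 1@1, Activity 2@1, Activity 3@1, Activity 4@1, Activity 5@1) gives peak 10: d1:10  d2:10  d3:7  d4:0.
Shift Activity 4→3.
Schedule Activity 1@1, Activity 2@1, Activity 3@1, Activity 4@3, Activity 5@1: d1:8  d2:8  d3:9  d4:2 — peak 9.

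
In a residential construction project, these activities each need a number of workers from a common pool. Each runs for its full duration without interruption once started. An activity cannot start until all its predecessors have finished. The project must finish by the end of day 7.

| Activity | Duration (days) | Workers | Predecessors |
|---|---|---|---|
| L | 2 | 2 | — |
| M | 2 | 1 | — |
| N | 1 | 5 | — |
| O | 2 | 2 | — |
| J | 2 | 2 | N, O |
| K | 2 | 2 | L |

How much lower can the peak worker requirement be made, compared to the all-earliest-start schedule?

Early-start peak: d1:10  d2:5  d3:4  d4:4  d5:0  d6:0  d7:0 ⇒ 10.
Leveled (L@1, M@1, N@3, O@1, J@4, K@4): d1:5  d2:5  d3:5  d4:4  d5:4  d6:0  d7:0 ⇒ 5.
Reduction 10 − 5 = 5.

5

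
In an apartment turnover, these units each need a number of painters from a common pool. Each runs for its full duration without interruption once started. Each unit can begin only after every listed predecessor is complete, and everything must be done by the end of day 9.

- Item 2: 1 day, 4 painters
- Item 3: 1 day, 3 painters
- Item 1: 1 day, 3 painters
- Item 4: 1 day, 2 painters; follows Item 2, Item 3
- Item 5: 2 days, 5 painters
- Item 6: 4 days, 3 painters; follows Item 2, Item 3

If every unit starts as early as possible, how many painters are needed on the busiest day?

Early-start schedule: Item 2@1, Item 3@1, Item 1@1, Item 4@2, Item 5@1, Item 6@2.
Load per day: day 1: 15, day 2: 10, day 3: 3, day 4: 3, day 5: 3, day 6: 0, day 7: 0, day 8: 0, day 9: 0.
Peak is 15.

15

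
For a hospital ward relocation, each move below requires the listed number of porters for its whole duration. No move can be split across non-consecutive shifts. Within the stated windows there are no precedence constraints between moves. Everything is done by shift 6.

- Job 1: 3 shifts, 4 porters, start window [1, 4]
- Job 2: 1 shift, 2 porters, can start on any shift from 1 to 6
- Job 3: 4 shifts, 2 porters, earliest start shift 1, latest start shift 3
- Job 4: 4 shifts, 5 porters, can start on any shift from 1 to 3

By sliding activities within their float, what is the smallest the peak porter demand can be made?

Early-start (Job 1@1, Job 2@1, Job 3@1, Job 4@1) gives peak 13: s1:13  s2:11  s3:11  s4:7  s5:0  s6:0.
Shift Job 4→2.
Schedule Job 1@1, Job 2@1, Job 3@1, Job 4@2: s1:8  s2:11  s3:11  s4:7  s5:5  s6:0 — peak 11.

11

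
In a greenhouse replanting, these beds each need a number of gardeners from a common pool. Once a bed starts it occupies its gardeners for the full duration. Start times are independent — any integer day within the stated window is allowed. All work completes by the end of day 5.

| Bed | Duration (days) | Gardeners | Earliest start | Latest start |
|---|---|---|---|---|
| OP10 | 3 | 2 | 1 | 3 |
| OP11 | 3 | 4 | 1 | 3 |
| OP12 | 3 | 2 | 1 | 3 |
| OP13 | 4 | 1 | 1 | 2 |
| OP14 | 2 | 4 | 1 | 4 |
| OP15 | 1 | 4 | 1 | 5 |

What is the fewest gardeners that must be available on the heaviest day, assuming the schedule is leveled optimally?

Early-start (OP10@1, OP11@1, OP12@1, OP13@1, OP14@1, OP15@1) gives peak 17: d1:17  d2:13  d3:9  d4:1  d5:0.
Shift OP14→4, OP15→4.
Schedule OP10@1, OP11@1, OP12@1, OP13@1, OP14@4, OP15@4: d1:9  d2:9  d3:9  d4:9  d5:4 — peak 9.

9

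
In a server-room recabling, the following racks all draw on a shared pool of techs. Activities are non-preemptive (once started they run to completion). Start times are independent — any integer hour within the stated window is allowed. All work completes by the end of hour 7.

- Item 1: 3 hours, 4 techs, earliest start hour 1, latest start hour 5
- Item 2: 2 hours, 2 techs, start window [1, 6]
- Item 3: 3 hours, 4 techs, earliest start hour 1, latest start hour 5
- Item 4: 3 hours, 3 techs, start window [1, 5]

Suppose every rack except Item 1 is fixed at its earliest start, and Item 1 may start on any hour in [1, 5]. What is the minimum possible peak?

Item 1@1: h1:13  h2:13  h3:11  h4:0  h5:0  h6:0  h7:0 → peak 13
Item 1@2: h1:9  h2:13  h3:11  h4:4  h5:0  h6:0  h7:0 → peak 13
Item 1@3: h1:9  h2:9  h3:11  h4:4  h5:4  h6:0  h7:0 → peak 11
Item 1@4: h1:9  h2:9  h3:7  h4:4  h5:4  h6:4  h7:0 → peak 9
Item 1@5: h1:9  h2:9  h3:7  h4:0  h5:4  h6:4  h7:4 → peak 9
Best is Item 1@4, peak 9.

9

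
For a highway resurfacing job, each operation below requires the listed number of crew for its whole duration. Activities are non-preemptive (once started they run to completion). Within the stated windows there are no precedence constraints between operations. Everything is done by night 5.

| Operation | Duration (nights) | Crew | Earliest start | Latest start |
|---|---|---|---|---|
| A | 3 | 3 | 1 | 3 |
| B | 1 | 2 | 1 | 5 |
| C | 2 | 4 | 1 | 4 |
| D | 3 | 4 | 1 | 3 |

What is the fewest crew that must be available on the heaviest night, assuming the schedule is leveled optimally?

Early-start (A@1, B@1, C@1, D@1) gives peak 13: n1:13  n2:11  n3:7  n4:0  n5:0.
Shift B→4, D→3.
Schedule A@1, B@4, C@1, D@3: n1:7  n2:7  n3:7  n4:6  n5:4 — peak 7.
Total crew member-nights = 31 over 5 nights ⇒ peak ≥ ⌈31/5⌉ = 7, so 7 is optimal.

7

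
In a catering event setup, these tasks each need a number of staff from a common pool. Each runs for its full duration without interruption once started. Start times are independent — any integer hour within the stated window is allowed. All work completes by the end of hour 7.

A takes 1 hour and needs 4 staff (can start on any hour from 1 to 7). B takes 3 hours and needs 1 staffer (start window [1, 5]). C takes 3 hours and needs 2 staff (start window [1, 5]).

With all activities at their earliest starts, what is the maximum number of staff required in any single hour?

Early-start schedule: A@1, B@1, C@1.
Load per hour: hour 1: 7, hour 2: 3, hour 3: 3, hour 4: 0, hour 5: 0, hour 6: 0, hour 7: 0.
Peak is 7.

7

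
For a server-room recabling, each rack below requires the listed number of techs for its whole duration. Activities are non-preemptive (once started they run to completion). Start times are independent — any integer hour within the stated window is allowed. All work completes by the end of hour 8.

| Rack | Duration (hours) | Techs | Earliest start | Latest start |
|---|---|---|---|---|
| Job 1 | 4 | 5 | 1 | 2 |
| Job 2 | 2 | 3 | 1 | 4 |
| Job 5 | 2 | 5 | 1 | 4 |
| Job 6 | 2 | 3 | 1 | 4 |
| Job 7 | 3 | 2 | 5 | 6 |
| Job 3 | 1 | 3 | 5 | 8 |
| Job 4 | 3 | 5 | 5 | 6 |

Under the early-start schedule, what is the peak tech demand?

Early-start schedule: Job 1@1, Job 2@1, Job 5@1, Job 6@1, Job 7@5, Job 3@5, Job 4@5.
Load per hour: hour 1: 16, hour 2: 16, hour 3: 5, hour 4: 5, hour 5: 10, hour 6: 7, hour 7: 7, hour 8: 0.
Peak is 16.

16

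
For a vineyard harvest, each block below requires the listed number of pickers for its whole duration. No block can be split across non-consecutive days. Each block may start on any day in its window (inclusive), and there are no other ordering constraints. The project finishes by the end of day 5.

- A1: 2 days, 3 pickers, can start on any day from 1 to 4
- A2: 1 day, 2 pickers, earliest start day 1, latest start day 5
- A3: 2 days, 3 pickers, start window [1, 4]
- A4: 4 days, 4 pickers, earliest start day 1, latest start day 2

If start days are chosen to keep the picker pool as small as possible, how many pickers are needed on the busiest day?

Early-start (A1@1, A2@1, A3@1, A4@1) gives peak 12: d1:12  d2:10  d3:4  d4:4  d5:0.
Shift A3→3, A4→2.
Schedule A1@1, A2@1, A3@3, A4@2: d1:5  d2:7  d3:7  d4:7  d5:4 — peak 7.

7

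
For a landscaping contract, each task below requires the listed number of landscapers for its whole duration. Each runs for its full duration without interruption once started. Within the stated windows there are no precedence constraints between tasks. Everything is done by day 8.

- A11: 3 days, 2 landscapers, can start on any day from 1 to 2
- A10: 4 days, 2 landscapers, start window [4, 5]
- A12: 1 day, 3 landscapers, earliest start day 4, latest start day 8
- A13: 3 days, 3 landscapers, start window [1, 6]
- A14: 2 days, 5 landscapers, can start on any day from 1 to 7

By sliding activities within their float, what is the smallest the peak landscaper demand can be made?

Early-start (A11@1, A10@4, A12@4, A13@1, A14@1) gives peak 10: d1:10  d2:10  d3:5  d4:5  d5:2  d6:2  d7:2  d8:0.
Shift A14→5.
Schedule A11@1, A10@4, A12@4, A13@1, A14@5: d1:5  d2:5  d3:5  d4:5  d5:7  d6:7  d7:2  d8:0 — peak 7.

7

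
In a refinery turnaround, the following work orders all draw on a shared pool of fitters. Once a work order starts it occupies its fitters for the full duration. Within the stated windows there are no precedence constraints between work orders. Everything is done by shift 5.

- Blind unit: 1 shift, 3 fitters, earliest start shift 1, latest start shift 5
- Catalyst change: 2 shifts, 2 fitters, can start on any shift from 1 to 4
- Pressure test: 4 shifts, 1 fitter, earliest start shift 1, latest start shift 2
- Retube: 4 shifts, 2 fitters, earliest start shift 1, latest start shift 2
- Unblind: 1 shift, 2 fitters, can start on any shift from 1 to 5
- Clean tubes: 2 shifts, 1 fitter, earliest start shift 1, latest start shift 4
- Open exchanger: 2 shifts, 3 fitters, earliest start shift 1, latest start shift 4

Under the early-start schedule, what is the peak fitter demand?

14

Early-start schedule: Blind unit@1, Catalyst change@1, Pressure test@1, Retube@1, Unblind@1, Clean tubes@1, Open exchanger@1.
Load per shift: shift 1: 14, shift 2: 9, shift 3: 3, shift 4: 3, shift 5: 0.
Peak is 14.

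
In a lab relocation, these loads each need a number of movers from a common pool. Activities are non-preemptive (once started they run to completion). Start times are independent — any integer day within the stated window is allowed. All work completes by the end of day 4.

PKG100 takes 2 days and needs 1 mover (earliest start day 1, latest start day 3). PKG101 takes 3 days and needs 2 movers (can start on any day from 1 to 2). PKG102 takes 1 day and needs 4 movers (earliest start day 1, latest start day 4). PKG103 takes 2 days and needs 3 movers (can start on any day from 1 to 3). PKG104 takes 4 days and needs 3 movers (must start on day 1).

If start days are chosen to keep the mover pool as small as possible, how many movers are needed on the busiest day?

Early-start (PKG100@1, PKG101@1, PKG102@1, PKG103@1, PKG104@1) gives peak 13: d1:13  d2:9  d3:5  d4:3.
Shift PKG101→2, PKG103→3.
Schedule PKG100@1, PKG101@2, PKG102@1, PKG103@3, PKG104@1: d1:8  d2:6  d3:8  d4:8 — peak 8.
Total mover-days = 30 over 4 days ⇒ peak ≥ ⌈30/4⌉ = 8, so 8 is optimal.

8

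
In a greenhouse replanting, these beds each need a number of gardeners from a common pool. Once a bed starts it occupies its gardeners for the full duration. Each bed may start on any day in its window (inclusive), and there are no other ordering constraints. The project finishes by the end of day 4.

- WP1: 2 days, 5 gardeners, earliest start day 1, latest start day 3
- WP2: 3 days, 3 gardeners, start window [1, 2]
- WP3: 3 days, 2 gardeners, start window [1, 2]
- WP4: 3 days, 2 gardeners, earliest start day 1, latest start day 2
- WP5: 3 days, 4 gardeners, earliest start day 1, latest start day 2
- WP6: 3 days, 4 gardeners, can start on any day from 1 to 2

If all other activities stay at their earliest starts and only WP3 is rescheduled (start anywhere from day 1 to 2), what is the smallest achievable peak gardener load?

WP3@1: d1:20  d2:20  d3:15  d4:0 → peak 20
WP3@2: d1:18  d2:20  d3:15  d4:2 → peak 20
Best is WP3@1, peak 20.

20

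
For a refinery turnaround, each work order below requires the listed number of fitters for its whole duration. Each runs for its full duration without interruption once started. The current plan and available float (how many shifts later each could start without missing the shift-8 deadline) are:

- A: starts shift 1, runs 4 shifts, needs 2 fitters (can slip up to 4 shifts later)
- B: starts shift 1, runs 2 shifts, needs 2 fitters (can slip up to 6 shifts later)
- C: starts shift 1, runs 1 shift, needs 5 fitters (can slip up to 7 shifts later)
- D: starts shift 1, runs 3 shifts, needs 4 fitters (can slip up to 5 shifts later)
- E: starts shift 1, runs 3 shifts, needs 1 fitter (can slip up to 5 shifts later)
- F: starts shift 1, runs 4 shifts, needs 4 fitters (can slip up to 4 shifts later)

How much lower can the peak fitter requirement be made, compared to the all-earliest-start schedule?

11

Early-start peak: s1:18  s2:13  s3:11  s4:6  s5:0  s6:0  s7:0  s8:0 ⇒ 18.
Leveled (A@1, B@5, C@1, D@2, E@2, F@5): s1:7  s2:7  s3:7  s4:7  s5:6  s6:6  s7:4  s8:4 ⇒ 7.
Reduction 18 − 7 = 11.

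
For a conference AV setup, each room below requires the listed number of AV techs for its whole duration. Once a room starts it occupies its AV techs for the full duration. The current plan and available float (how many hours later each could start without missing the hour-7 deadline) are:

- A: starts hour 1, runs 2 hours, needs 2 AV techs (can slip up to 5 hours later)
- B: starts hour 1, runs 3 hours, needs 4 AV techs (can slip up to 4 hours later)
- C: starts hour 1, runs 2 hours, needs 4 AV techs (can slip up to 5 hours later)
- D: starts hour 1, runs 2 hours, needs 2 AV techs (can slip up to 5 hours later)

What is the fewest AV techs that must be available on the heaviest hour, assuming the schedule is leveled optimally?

4

Early-start (A@1, B@1, C@1, D@1) gives peak 12: h1:12  h2:12  h3:4  h4:0  h5:0  h6:0  h7:0.
Shift B→3, C→6.
Schedule A@1, B@3, C@6, D@1: h1:4  h2:4  h3:4  h4:4  h5:4  h6:4  h7:4 — peak 4.
Total AV tech-hours = 28 over 7 hours ⇒ peak ≥ ⌈28/7⌉ = 4, so 4 is optimal.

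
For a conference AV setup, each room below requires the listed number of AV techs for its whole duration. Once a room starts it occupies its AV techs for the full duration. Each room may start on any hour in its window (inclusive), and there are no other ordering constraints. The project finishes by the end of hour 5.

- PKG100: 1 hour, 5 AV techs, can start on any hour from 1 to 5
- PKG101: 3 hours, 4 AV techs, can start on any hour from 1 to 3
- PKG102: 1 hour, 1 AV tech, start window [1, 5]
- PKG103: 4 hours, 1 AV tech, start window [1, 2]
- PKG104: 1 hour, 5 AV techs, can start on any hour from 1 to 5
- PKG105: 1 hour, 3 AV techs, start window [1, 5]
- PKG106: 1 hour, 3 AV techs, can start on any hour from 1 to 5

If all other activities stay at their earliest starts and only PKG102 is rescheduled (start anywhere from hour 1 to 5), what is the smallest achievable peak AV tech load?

PKG102@1: h1:22  h2:5  h3:5  h4:1  h5:0 → peak 22
PKG102@2: h1:21  h2:6  h3:5  h4:1  h5:0 → peak 21
PKG102@3: h1:21  h2:5  h3:6  h4:1  h5:0 → peak 21
PKG102@4: h1:21  h2:5  h3:5  h4:2  h5:0 → peak 21
PKG102@5: h1:21  h2:5  h3:5  h4:1  h5:1 → peak 21
Best is PKG102@2, peak 21.

21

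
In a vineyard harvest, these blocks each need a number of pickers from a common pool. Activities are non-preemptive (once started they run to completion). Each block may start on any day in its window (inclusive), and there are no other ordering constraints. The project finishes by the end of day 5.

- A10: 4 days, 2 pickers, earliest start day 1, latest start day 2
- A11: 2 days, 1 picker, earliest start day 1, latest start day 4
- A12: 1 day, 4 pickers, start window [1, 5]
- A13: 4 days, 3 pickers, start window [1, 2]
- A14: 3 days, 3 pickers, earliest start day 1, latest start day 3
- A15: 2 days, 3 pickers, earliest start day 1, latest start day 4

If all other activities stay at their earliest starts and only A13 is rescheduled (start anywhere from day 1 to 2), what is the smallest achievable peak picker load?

A13@1: d1:16  d2:12  d3:8  d4:5  d5:0 → peak 16
A13@2: d1:13  d2:12  d3:8  d4:5  d5:3 → peak 13
Best is A13@2, peak 13.

13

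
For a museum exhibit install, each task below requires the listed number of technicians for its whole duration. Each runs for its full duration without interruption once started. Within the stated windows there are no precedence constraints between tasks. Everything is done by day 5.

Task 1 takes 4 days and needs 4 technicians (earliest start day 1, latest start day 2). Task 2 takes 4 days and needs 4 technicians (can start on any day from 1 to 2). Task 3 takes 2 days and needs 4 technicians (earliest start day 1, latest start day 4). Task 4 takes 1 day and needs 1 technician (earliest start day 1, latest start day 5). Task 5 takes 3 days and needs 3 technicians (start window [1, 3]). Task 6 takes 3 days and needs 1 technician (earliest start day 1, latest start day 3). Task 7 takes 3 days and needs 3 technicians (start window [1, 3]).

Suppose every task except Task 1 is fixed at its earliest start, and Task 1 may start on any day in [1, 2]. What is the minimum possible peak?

19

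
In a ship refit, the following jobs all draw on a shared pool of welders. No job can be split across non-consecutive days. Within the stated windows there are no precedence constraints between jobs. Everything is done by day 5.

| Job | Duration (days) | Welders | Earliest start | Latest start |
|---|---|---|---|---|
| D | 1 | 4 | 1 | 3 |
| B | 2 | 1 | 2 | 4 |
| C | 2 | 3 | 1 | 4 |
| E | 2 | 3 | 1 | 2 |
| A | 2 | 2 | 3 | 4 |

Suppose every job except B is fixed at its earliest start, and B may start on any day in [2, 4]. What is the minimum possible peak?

B@2: d1:10  d2:7  d3:3  d4:2  d5:0 → peak 10
B@3: d1:10  d2:6  d3:3  d4:3  d5:0 → peak 10
B@4: d1:10  d2:6  d3:2  d4:3  d5:1 → peak 10
Best is B@2, peak 10.

10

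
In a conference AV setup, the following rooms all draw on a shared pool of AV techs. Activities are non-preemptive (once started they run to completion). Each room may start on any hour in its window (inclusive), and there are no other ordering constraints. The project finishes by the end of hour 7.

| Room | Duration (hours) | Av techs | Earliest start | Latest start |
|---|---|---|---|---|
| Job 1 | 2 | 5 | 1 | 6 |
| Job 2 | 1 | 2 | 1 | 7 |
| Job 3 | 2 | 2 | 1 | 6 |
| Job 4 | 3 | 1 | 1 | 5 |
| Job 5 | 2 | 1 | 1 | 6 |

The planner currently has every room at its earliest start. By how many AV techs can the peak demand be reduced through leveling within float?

Early-start peak: h1:11  h2:9  h3:1  h4:0  h5:0  h6:0  h7:0 ⇒ 11.
Leveled (Job 1@1, Job 2@3, Job 3@3, Job 4@3, Job 5@4): h1:5  h2:5  h3:5  h4:4  h5:2  h6:0  h7:0 ⇒ 5.
Reduction 11 − 5 = 6.

6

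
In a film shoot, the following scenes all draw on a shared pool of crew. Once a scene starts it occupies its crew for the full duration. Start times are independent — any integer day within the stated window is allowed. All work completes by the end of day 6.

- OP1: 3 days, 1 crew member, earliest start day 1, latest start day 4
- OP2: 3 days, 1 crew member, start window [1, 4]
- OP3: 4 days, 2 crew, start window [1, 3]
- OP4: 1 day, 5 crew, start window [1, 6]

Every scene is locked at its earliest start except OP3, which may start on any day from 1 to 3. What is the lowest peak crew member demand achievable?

7

OP3@1: d1:9  d2:4  d3:4  d4:2  d5:0  d6:0 → peak 9
OP3@2: d1:7  d2:4  d3:4  d4:2  d5:2  d6:0 → peak 7
OP3@3: d1:7  d2:2  d3:4  d4:2  d5:2  d6:2 → peak 7
Best is OP3@2, peak 7.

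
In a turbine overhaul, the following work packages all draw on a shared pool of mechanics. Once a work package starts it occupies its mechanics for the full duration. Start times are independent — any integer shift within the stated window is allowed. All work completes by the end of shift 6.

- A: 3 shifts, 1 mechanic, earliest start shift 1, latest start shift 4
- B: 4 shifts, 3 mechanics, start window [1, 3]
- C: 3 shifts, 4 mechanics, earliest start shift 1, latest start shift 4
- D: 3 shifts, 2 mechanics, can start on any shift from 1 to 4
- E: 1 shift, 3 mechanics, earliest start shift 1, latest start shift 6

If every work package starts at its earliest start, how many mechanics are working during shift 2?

10

At early start, shift 2 has: A, B, C, D.
Demand: 1 + 3 + 4 + 2 = 10.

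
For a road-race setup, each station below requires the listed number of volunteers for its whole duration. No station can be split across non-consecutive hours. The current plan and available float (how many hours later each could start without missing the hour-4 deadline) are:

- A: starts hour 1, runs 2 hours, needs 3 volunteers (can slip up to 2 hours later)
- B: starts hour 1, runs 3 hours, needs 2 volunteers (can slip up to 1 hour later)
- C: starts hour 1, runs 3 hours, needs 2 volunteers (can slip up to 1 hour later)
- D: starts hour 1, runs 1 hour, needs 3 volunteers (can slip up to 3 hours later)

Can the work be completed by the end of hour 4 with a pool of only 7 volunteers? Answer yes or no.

yes

Schedule A@1, B@1, C@1, D@3: h1:7  h2:7  h3:7  h4:0 — peak 7 ≤ 7.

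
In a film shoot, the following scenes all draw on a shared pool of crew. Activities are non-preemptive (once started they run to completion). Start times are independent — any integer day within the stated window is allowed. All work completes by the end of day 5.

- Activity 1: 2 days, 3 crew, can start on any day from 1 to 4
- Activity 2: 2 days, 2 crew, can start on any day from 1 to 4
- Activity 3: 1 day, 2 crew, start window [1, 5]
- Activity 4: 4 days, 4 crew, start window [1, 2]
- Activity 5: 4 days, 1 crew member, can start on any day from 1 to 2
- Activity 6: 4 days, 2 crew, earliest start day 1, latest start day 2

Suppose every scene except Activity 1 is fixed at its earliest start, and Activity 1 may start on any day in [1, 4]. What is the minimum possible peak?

Activity 1@1: d1:14  d2:12  d3:7  d4:7  d5:0 → peak 14
Activity 1@2: d1:11  d2:12  d3:10  d4:7  d5:0 → peak 12
Activity 1@3: d1:11  d2:9  d3:10  d4:10  d5:0 → peak 11
Activity 1@4: d1:11  d2:9  d3:7  d4:10  d5:3 → peak 11
Best is Activity 1@3, peak 11.

11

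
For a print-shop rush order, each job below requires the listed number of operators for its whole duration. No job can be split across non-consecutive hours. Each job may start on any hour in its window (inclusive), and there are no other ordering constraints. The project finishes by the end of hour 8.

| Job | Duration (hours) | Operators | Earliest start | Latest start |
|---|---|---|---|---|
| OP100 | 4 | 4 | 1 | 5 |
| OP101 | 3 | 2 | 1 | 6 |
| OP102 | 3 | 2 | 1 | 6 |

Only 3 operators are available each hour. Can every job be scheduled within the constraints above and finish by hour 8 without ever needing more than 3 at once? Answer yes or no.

Total operator-hours = 28; over 8 hours the average is 28/8 > 3, so some hour must exceed 3.

no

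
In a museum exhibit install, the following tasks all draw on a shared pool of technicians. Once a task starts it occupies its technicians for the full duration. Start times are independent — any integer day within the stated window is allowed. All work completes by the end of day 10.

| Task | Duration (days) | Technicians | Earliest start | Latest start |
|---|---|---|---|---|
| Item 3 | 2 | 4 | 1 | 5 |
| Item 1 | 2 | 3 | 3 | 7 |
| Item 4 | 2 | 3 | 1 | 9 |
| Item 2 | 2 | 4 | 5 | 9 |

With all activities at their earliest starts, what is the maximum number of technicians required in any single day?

Early-start schedule: Item 3@1, Item 1@3, Item 4@1, Item 2@5.
Load per day: day 1: 7, day 2: 7, day 3: 3, day 4: 3, day 5: 4, day 6: 4, day 7: 0, day 8: 0, day 9: 0, day 10: 0.
Peak is 7.

7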